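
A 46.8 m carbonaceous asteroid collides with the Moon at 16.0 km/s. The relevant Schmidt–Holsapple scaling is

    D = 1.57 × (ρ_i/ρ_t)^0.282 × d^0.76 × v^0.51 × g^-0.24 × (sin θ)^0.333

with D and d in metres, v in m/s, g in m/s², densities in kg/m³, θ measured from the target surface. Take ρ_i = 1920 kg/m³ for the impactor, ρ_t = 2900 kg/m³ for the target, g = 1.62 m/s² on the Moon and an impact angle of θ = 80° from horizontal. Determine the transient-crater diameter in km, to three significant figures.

D ≈ 3.21 km

In SI units: v = 16000 m/s.
(ρ_i/ρ_t)^0.282 = (1920/2900)^0.282 = 0.8902
d^0.76 = 46.8^0.76 = 18.59
v^0.51 = 16000^0.51 = 139.3
g^-0.24 = 1.62^-0.24 = 0.8907
(sin 80°)^0.333 = 0.9848^0.333 = 0.9949
D = 1.57 × 0.8902 × 18.59 × 139.3 × 0.8907 × 0.9949 = 3207 m
   = 3.207 km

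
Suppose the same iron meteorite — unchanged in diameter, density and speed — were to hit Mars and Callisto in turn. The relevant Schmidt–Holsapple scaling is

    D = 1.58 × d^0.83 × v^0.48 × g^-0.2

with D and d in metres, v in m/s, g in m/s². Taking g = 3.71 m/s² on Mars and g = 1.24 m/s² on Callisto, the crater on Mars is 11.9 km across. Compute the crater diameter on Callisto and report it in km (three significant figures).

D ≈ 14.8 km

All impactor-dependent factors cancel in the ratio, leaving D_Callisto/D_Mars = (g_Callisto/g_Mars)^-0.2.
(1.24/3.71)^-0.2 = 0.3342^-0.2 = 1.245
D_Callisto = 1.245 × 11.9 km = 14.8 km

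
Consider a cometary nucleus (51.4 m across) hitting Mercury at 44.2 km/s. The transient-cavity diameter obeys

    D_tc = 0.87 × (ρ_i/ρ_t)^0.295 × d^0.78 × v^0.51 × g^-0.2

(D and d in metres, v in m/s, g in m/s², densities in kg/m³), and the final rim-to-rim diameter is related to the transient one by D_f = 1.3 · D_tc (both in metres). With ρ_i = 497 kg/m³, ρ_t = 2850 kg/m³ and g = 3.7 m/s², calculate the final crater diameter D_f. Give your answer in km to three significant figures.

v = 44200 m/s.
(ρ_i/ρ_t)^0.295 = (497/2850)^0.295 = 0.5974
d^0.78 = 51.4^0.78 = 21.60
v^0.51 = 44200^0.51 = 234.0
g^-0.2 = 3.7^-0.2 = 0.7698
D_tc = 0.87 × 0.5974 × 21.60 × 234.0 × 0.7698 = 2022 m
D_f = 1.3 × 2022 = 2629 m
     = 2.629 km

D_f ≈ 2.63 km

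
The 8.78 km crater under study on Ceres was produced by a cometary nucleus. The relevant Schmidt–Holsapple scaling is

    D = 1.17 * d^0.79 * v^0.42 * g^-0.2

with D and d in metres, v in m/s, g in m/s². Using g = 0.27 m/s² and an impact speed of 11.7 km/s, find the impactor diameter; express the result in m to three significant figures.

Rearranging for d: d = [D / (1.17 · 11700^0.42 · 0.27^-0.2)]^(1/0.79).
D = 8780 m.
11700^0.42 = 51.13
0.27^-0.2 = 1.299
Denominator = 1.17 × 51.13 × 1.299 = 77.71
D / 77.71 = 8780 / 77.71 = 113.0
d = 113.0^(1/0.79) = 113.0^1.2658 = 397.0 m

d ≈ 397 m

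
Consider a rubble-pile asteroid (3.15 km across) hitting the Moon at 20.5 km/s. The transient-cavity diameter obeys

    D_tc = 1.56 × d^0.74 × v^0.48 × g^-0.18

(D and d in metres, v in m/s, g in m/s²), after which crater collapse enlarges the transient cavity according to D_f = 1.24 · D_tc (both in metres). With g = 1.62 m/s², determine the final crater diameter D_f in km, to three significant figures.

In SI: d = 3150 m, v = 20500 m/s.
d^0.74 = 3150^0.74 = 387.9
v^0.48 = 20500^0.48 = 117.4
g^-0.18 = 1.62^-0.18 = 0.9168
D_tc = 1.56 × 387.9 × 117.4 × 0.9168 = 65130 m
D_f = 1.24 × 65130 = 80761 m
     = 80.76 km

D_f ≈ 80.8 km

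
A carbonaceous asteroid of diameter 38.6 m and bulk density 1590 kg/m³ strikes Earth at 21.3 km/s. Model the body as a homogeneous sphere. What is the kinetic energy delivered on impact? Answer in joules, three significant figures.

E ≈ 1.09 × 10^16 J

v = 21300 m/s.
Mass m = (π/6) ρ d³ = (π/6) × 1590 × (38.6)³ = 4.788 × 10^7 kg
E = ½ m v² = 0.5 × 4.788 × 10^7 × (21300)² = 1.086 × 10^16 J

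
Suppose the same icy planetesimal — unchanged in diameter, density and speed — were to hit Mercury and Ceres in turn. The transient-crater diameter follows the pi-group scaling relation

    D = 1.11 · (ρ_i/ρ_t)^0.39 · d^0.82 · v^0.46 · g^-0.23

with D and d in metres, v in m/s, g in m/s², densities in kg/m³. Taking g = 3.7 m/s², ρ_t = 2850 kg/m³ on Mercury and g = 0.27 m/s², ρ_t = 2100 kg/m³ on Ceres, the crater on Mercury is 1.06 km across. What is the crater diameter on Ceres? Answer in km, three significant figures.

D ≈ 2.18 km

The impactor-only factors (d, v, ρ_i) cancel in the ratio, leaving D_Ceres/D_Mercury = (g_Ceres/g_Mercury)^-0.23 · (ρ_t,Mercury/ρ_t,Ceres)^0.39.
(0.27/3.7)^-0.23 = 0.07297^-0.23 = 1.826
(2850/2100)^0.39 = 1.357^0.39 = 1.126
Ratio = 1.826 × 1.126 = 2.056
D_Ceres = 2.056 × 1.06 km = 2.18 km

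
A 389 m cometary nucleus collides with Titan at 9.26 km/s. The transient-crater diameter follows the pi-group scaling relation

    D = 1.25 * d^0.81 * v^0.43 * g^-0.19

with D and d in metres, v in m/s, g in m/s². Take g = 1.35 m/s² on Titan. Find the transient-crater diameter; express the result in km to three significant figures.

In SI units: v = 9260 m/s.
d^0.81 = 389^0.81 = 125.3
v^0.43 = 9260^0.43 = 50.77
g^-0.19 = 1.35^-0.19 = 0.9446
D = 1.25 × 125.3 × 50.77 × 0.9446 = 7511 m
   = 7.511 km

D ≈ 7.51 km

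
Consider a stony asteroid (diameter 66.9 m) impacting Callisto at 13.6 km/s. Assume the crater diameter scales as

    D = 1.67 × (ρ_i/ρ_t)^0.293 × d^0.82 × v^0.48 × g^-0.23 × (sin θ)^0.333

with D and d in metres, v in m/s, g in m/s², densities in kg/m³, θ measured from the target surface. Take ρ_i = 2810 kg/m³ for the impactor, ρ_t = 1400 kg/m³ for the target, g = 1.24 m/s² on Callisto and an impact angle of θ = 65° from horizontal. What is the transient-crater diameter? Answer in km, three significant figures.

In SI units: v = 13600 m/s.
(ρ_i/ρ_t)^0.293 = (2810/1400)^0.293 = 1.226
d^0.82 = 66.9^0.82 = 31.39
v^0.48 = 13600^0.48 = 96.40
g^-0.23 = 1.24^-0.23 = 0.9517
(sin 65°)^0.333 = 0.9063^0.333 = 0.9678
D = 1.67 × 1.226 × 31.39 × 96.40 × 0.9517 × 0.9678 = 5706 m
   = 5.706 km

D ≈ 5.71 km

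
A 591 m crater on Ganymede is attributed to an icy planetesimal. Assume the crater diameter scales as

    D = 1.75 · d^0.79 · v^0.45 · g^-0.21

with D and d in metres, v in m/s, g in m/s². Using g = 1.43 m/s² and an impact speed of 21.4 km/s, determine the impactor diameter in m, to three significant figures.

d ≈ 5.96 m

Rearranging for d: d = [D / (1.75 · 21400^0.45 · 1.43^-0.21)]^(1/0.79).
21400^0.45 = 88.86
1.43^-0.21 = 0.9276
Denominator = 1.75 × 88.86 × 0.9276 = 144.2
D / 144.2 = 591 / 144.2 = 4.098
d = 4.098^(1/0.79) = 4.098^1.2658 = 5.962 m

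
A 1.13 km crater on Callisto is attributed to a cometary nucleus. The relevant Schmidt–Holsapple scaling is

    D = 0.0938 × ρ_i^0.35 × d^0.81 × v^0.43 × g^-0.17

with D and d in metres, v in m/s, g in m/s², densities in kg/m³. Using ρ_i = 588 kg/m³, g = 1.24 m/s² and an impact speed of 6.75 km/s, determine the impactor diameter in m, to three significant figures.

d ≈ 67.3 m

Rearranging for d: d = [D / (0.0938 · 588^0.35 · 6750^0.43 · 1.24^-0.17)]^(1/0.81).
D = 1130 m.
588^0.35 = 9.317
6750^0.43 = 44.32
1.24^-0.17 = 0.9641
Denominator = 0.0938 × 9.317 × 44.32 × 0.9641 = 37.34
D / 37.34 = 1130 / 37.34 = 30.26
d = 30.26^(1/0.81) = 30.26^1.2346 = 67.34 m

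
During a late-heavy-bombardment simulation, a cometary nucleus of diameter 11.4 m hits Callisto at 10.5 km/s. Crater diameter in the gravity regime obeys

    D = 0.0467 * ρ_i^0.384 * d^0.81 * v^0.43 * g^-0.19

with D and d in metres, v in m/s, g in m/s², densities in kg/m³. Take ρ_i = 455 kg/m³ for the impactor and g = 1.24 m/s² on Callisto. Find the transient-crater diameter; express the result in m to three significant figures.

In SI units: v = 10500 m/s.
ρ_i^0.384 = 455^0.384 = 10.49
d^0.81 = 11.4^0.81 = 7.179
v^0.43 = 10500^0.43 = 53.59
g^-0.19 = 1.24^-0.19 = 0.9600
D = 0.0467 × 10.49 × 7.179 × 53.59 × 0.9600 = 180.9 m

D ≈ 181 m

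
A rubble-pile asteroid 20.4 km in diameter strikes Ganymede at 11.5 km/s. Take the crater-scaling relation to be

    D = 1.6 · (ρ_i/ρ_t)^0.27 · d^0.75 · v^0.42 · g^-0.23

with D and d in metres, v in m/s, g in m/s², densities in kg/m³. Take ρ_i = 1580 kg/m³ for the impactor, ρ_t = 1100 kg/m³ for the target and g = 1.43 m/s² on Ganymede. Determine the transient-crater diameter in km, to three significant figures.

D ≈ 141 km

In SI units: d = 20400 m, v = 11500 m/s.
(ρ_i/ρ_t)^0.27 = (1580/1100)^0.27 = 1.103
d^0.75 = 20400^0.75 = 1707
v^0.42 = 11500^0.42 = 50.76
g^-0.23 = 1.43^-0.23 = 0.9210
D = 1.6 × 1.103 × 1707 × 50.76 × 0.9210 = 1.408 × 10^5 m
   = 140.8 km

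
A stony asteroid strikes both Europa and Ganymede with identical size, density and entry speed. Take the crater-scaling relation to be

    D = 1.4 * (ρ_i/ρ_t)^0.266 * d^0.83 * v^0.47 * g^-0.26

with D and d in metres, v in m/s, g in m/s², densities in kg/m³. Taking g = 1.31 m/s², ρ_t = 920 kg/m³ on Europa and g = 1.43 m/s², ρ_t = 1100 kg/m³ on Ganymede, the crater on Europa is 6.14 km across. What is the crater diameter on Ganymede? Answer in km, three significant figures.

The impactor-only factors (d, v, ρ_i) cancel in the ratio, leaving D_Ganymede/D_Europa = (g_Ganymede/g_Europa)^-0.26 · (ρ_t,Europa/ρ_t,Ganymede)^0.266.
(1.43/1.31)^-0.26 = 1.092^-0.26 = 0.9774
(920/1100)^0.266 = 0.8364^0.266 = 0.9536
Ratio = 0.9774 × 0.9536 = 0.9320
D_Ganymede = 0.9320 × 6.14 km = 5.72 km

D ≈ 5.72 km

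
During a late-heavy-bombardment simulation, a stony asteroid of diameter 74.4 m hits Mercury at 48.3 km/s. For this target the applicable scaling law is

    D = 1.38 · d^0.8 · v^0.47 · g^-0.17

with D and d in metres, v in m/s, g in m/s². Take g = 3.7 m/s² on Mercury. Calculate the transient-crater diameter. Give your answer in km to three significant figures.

In SI units: v = 48300 m/s.
d^0.8 = 74.4^0.8 = 31.42
v^0.47 = 48300^0.47 = 159.0
g^-0.17 = 3.7^-0.17 = 0.8006
D = 1.38 × 31.42 × 159.0 × 0.8006 = 5519 m
   = 5.519 km

D ≈ 5.52 km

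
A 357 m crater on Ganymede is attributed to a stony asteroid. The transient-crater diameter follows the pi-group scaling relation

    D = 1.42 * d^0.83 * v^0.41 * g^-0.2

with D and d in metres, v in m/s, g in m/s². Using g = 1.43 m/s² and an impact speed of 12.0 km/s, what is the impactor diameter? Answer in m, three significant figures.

d ≈ 8.21 m

Rearranging for d: d = [D / (1.42 · 12000^0.41 · 1.43^-0.2)]^(1/0.83).
12000^0.41 = 47.04
1.43^-0.2 = 0.9310
Denominator = 1.42 × 47.04 × 0.9310 = 62.19
D / 62.19 = 357 / 62.19 = 5.740
d = 5.740^(1/0.83) = 5.740^1.2048 = 8.210 m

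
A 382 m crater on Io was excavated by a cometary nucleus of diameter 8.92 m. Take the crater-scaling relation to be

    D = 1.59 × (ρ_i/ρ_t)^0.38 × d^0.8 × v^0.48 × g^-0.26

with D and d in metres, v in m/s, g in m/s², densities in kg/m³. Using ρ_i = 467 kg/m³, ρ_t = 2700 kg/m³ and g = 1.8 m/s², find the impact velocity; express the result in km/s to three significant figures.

Rearranging for v: v = [D / (1.59 · (467/2700)^0.38 · 8.92^0.8 · 1.8^-0.26)]^(1/0.48).
(467/2700)^0.38 = 0.5134
8.92^0.8 = 5.758
1.8^-0.26 = 0.8583
Denominator = 1.59 × 0.5134 × 5.758 × 0.8583 = 4.034
D / 4.034 = 382 / 4.034 = 94.70
v = 94.70^(1/0.48) = 94.70^2.0833 = 13102 m/s

v ≈ 13.1 km/s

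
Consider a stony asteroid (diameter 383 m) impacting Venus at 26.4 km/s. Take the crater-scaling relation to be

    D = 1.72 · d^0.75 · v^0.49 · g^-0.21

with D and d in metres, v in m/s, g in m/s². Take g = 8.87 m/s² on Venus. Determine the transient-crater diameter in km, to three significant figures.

In SI units: v = 26400 m/s.
d^0.75 = 383^0.75 = 86.58
v^0.49 = 26400^0.49 = 146.8
g^-0.21 = 8.87^-0.21 = 0.6323
D = 1.72 × 86.58 × 146.8 × 0.6323 = 13823 m
   = 13.82 km

D ≈ 13.8 km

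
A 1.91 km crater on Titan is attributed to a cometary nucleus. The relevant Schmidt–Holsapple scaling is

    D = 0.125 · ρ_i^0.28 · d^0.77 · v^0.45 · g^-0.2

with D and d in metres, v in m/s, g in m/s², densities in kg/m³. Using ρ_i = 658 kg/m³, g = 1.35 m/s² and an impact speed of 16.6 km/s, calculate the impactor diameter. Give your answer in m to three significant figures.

d ≈ 94.8 m

Rearranging for d: d = [D / (0.125 · 658^0.28 · 16600^0.45 · 1.35^-0.2)]^(1/0.77).
D = 1910 m.
658^0.28 = 6.153
16600^0.45 = 79.26
1.35^-0.2 = 0.9417
Denominator = 0.125 × 6.153 × 79.26 × 0.9417 = 57.41
D / 57.41 = 1910 / 57.41 = 33.27
d = 33.27^(1/0.77) = 33.27^1.2987 = 94.77 m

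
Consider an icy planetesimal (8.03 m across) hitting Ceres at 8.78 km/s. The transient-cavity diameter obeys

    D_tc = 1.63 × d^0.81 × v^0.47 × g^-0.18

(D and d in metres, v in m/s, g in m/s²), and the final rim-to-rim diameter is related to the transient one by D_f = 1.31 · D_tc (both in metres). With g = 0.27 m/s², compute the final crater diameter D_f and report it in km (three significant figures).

v = 8780 m/s.
d^0.81 = 8.03^0.81 = 5.405
v^0.47 = 8780^0.47 = 71.36
g^-0.18 = 0.27^-0.18 = 1.266
D_tc = 1.63 × 5.405 × 71.36 × 1.266 = 795.9 m
D_f = 1.31 × 795.9 = 1043 m
     = 1.043 km

D_f ≈ 1.04 km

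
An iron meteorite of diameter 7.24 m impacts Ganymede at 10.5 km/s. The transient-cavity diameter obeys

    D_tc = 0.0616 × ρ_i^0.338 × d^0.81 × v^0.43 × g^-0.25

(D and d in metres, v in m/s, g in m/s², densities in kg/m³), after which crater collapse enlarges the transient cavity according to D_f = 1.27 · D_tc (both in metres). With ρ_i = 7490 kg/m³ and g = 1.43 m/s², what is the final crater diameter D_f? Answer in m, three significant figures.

D_f ≈ 389 m

v = 10500 m/s.
ρ_i^0.338 = 7490^0.338 = 20.40
d^0.81 = 7.24^0.81 = 4.970
v^0.43 = 10500^0.43 = 53.59
g^-0.25 = 1.43^-0.25 = 0.9145
D_tc = 0.0616 × 20.40 × 4.970 × 53.59 × 0.9145 = 306.1 m
D_f = 1.27 × 306.1 = 388.7 m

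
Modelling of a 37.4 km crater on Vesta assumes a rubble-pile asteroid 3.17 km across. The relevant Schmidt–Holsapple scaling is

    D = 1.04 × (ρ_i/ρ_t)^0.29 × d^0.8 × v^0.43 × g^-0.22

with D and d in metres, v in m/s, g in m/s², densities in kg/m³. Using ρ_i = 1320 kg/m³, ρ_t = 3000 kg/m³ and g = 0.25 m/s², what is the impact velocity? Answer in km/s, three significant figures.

Rearranging for v: v = [D / (1.04 · (1320/3000)^0.29 · 3170^0.8 · 0.25^-0.22)]^(1/0.43).
D = 37400 m.
(1320/3000)^0.29 = 0.7881
3170^0.8 = 632.2
0.25^-0.22 = 1.357
Denominator = 1.04 × 0.7881 × 632.2 × 1.357 = 703.2
D / 703.2 = 37400 / 703.2 = 53.19
v = 53.19^(1/0.43) = 53.19^2.3256 = 10318 m/s

v ≈ 10.3 km/s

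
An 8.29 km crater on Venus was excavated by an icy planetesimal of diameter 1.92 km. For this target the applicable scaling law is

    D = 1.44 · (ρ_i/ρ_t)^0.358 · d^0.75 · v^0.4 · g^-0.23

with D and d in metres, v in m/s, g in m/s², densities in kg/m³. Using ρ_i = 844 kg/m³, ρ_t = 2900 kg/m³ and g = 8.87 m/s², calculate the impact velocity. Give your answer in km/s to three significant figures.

v ≈ 18.6 km/s

Rearranging for v: v = [D / (1.44 · (844/2900)^0.358 · 1920^0.75 · 8.87^-0.23)]^(1/0.4).
D = 8290 m.
(844/2900)^0.358 = 0.6428
1920^0.75 = 290.1
8.87^-0.23 = 0.6053
Denominator = 1.44 × 0.6428 × 290.1 × 0.6053 = 162.5
D / 162.5 = 8290 / 162.5 = 51.02
v = 51.02^(1/0.4) = 51.02^2.5 = 18593 m/s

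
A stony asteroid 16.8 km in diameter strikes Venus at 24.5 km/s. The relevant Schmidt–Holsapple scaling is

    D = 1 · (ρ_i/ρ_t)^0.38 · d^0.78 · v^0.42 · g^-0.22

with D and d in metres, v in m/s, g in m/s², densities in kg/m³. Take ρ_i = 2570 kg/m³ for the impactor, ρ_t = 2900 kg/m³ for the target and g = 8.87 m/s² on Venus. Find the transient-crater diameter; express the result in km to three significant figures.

D ≈ 81.4 km

In SI units: d = 16800 m, v = 24500 m/s.
(ρ_i/ρ_t)^0.38 = (2570/2900)^0.38 = 0.9551
d^0.78 = 16800^0.78 = 1976
v^0.42 = 24500^0.42 = 69.73
g^-0.22 = 8.87^-0.22 = 0.6187
D = 1 × 0.9551 × 1976 × 69.73 × 0.6187 = 81421 m
   = 81.42 km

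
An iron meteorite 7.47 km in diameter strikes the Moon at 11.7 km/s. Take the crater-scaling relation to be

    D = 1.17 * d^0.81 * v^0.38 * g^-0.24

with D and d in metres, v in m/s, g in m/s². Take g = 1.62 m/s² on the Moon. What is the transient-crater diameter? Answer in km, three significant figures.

D ≈ 50.3 km

In SI units: d = 7470 m, v = 11700 m/s.
d^0.81 = 7470^0.81 = 1372
v^0.38 = 11700^0.38 = 35.15
g^-0.24 = 1.62^-0.24 = 0.8907
D = 1.17 × 1372 × 35.15 × 0.8907 = 50257 m
   = 50.26 km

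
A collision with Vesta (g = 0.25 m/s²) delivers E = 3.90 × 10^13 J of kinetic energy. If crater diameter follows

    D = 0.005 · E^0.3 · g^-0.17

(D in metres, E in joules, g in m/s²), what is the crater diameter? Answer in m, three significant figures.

D ≈ 75.6 m

E^0.3 = (3.90 × 10^13)^0.3 = 1.195 × 10^4
g^-0.17 = 0.25^-0.17 = 1.266
D = 0.005 × 1.195 × 10^4 × 1.266 = 75.64 m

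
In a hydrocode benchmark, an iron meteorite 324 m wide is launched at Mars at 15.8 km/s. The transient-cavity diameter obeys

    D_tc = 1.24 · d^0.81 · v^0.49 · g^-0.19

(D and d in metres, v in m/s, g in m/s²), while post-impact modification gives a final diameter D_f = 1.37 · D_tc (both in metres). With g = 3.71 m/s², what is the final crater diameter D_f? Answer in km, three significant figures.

v = 15800 m/s.
d^0.81 = 324^0.81 = 108.0
v^0.49 = 15800^0.49 = 114.1
g^-0.19 = 3.71^-0.19 = 0.7795
D_tc = 1.24 × 108.0 × 114.1 × 0.7795 = 11910 m
D_f = 1.37 × 11910 = 16317 m
     = 16.32 km

D_f ≈ 16.3 km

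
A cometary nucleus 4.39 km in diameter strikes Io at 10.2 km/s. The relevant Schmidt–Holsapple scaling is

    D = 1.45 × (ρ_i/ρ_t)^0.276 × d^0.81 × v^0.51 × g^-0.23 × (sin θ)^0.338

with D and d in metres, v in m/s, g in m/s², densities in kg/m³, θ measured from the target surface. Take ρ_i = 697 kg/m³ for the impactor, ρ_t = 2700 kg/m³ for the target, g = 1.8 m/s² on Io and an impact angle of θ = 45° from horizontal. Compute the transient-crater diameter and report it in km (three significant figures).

In SI units: d = 4390 m, v = 10200 m/s.
(ρ_i/ρ_t)^0.276 = (697/2700)^0.276 = 0.6881
d^0.81 = 4390^0.81 = 892.1
v^0.51 = 10200^0.51 = 110.8
g^-0.23 = 1.8^-0.23 = 0.8735
(sin 45°)^0.338 = 0.7071^0.338 = 0.8895
D = 1.45 × 0.6881 × 892.1 × 110.8 × 0.8735 × 0.8895 = 76627 m
   = 76.63 km

D ≈ 76.6 km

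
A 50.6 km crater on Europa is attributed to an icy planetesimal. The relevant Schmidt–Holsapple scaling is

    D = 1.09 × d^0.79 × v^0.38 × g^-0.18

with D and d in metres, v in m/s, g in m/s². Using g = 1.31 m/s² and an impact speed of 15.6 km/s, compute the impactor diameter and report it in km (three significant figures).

d ≈ 8.26 km

Rearranging for d: d = [D / (1.09 · 15600^0.38 · 1.31^-0.18)]^(1/0.79).
D = 50600 m.
15600^0.38 = 39.21
1.31^-0.18 = 0.9526
Denominator = 1.09 × 39.21 × 0.9526 = 40.71
D / 40.71 = 50600 / 40.71 = 1243
d = 1243^(1/0.79) = 1243^1.2658 = 8260 m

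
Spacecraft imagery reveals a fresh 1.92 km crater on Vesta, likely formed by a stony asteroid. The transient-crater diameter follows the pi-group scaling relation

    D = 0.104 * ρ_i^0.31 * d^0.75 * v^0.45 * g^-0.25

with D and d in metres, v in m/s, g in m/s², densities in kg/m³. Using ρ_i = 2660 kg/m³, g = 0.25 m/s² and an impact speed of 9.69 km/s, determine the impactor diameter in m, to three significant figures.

Rearranging for d: d = [D / (0.104 · 2660^0.31 · 9690^0.45 · 0.25^-0.25)]^(1/0.75).
D = 1920 m.
2660^0.31 = 11.53
9690^0.45 = 62.21
0.25^-0.25 = 1.414
Denominator = 0.104 × 11.53 × 62.21 × 1.414 = 105.5
D / 105.5 = 1920 / 105.5 = 18.20
d = 18.20^(1/0.75) = 18.20^1.3333 = 47.87 m

d ≈ 47.9 m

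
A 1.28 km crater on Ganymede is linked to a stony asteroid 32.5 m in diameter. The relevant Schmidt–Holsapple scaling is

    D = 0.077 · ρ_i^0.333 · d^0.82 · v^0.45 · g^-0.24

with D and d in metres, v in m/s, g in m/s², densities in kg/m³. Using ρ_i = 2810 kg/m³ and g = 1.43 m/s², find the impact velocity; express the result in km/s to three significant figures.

v ≈ 14.3 km/s

Rearranging for v: v = [D / (0.077 · 2810^0.333 · 32.5^0.82 · 1.43^-0.24)]^(1/0.45).
D = 1280 m.
2810^0.333 = 14.07
32.5^0.82 = 17.37
1.43^-0.24 = 0.9177
Denominator = 0.077 × 14.07 × 17.37 × 0.9177 = 17.27
D / 17.27 = 1280 / 17.27 = 74.12
v = 74.12^(1/0.45) = 74.12^2.2222 = 14301 m/s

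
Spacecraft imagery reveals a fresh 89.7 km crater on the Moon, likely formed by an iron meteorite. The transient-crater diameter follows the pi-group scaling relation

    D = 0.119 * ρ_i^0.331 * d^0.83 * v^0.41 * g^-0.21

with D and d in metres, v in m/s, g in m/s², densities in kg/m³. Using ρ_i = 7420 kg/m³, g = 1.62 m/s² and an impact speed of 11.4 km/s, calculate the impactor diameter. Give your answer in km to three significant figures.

d ≈ 3.86 km

Rearranging for d: d = [D / (0.119 · 7420^0.331 · 11400^0.41 · 1.62^-0.21)]^(1/0.83).
D = 89700 m.
7420^0.331 = 19.10
11400^0.41 = 46.06
1.62^-0.21 = 0.9037
Denominator = 0.119 × 19.10 × 46.06 × 0.9037 = 94.61
D / 94.61 = 89700 / 94.61 = 948.1
d = 948.1^(1/0.83) = 948.1^1.2048 = 3859 m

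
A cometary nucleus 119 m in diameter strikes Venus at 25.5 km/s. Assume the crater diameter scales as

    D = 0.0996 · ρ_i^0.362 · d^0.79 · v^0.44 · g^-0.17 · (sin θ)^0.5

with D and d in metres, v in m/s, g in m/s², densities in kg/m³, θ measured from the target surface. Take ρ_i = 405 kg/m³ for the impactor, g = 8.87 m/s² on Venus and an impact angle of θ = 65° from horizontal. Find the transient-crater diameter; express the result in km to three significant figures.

In SI units: v = 25500 m/s.
ρ_i^0.362 = 405^0.362 = 8.788
d^0.79 = 119^0.79 = 43.62
v^0.44 = 25500^0.44 = 86.87
g^-0.17 = 8.87^-0.17 = 0.6900
(sin 65°)^0.5 = 0.9063^0.5 = 0.9520
D = 0.0996 × 8.788 × 43.62 × 86.87 × 0.6900 × 0.9520 = 2179 m
   = 2.179 km

D ≈ 2.18 km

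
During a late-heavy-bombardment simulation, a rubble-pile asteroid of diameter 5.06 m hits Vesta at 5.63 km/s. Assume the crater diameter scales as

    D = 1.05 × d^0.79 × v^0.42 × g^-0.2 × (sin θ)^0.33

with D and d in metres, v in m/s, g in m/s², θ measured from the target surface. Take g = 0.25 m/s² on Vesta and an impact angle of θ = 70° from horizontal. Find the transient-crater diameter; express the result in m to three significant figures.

In SI units: v = 5630 m/s.
d^0.79 = 5.06^0.79 = 3.600
v^0.42 = 5630^0.42 = 37.60
g^-0.2 = 0.25^-0.2 = 1.320
(sin 70°)^0.33 = 0.9397^0.33 = 0.9797
D = 1.05 × 3.600 × 37.60 × 1.320 × 0.9797 = 183.8 m

D ≈ 184 m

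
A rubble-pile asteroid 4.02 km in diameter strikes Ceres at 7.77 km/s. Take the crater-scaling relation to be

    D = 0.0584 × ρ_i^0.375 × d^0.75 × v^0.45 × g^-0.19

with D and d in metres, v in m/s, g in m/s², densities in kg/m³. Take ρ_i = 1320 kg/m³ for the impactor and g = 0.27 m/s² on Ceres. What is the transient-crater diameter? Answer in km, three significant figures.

D ≈ 31.5 km

In SI units: d = 4020 m, v = 7770 m/s.
ρ_i^0.375 = 1320^0.375 = 14.80
d^0.75 = 4020^0.75 = 504.9
v^0.45 = 7770^0.45 = 56.32
g^-0.19 = 0.27^-0.19 = 1.282
D = 0.0584 × 14.80 × 504.9 × 56.32 × 1.282 = 31509 m
   = 31.51 km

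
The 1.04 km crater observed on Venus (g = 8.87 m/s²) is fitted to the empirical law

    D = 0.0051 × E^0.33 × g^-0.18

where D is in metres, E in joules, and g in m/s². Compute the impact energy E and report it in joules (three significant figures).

Rearranging: E = [D / (0.0051 · g^-0.18)]^(1/0.33).
D = 1040 m.
g^-0.18 = 8.87^-0.18 = 0.6751
D / (0.0051 × 0.6751) = 1040 / (3.443 × 10^-3) = 3.021 × 10^5
E = (3.021 × 10^5)^3.0303 = 4.041 × 10^16 J

E ≈ 4.04 × 10^16 J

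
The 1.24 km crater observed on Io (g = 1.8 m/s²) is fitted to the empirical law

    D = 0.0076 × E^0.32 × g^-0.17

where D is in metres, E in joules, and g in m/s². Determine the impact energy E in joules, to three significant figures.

Rearranging: E = [D / (0.0076 · g^-0.17)]^(1/0.32).
D = 1240 m.
g^-0.17 = 1.8^-0.17 = 0.9049
D / (0.0076 × 0.9049) = 1240 / (6.877 × 10^-3) = 1.803 × 10^5
E = (1.803 × 10^5)^3.125 = 2.661 × 10^16 J

E ≈ 2.66 × 10^16 J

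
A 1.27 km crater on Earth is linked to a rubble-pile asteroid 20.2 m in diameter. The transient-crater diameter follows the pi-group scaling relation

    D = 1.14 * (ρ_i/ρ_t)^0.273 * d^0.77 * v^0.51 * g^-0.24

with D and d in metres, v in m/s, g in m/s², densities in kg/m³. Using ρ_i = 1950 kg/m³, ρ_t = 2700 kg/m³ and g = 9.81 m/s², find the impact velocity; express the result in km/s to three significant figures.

v ≈ 35.1 km/s

Rearranging for v: v = [D / (1.14 · (1950/2700)^0.273 · 20.2^0.77 · 9.81^-0.24)]^(1/0.51).
D = 1270 m.
(1950/2700)^0.273 = 0.9150
20.2^0.77 = 10.12
9.81^-0.24 = 0.5781
Denominator = 1.14 × 0.9150 × 10.12 × 0.5781 = 6.103
D / 6.103 = 1270 / 6.103 = 208.1
v = 208.1^(1/0.51) = 208.1^1.9608 = 35129 m/s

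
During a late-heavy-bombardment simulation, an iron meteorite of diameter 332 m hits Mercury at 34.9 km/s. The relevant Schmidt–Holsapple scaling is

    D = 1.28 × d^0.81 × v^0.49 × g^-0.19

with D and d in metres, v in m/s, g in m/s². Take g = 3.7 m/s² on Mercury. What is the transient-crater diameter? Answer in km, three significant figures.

In SI units: v = 34900 m/s.
d^0.81 = 332^0.81 = 110.2
v^0.49 = 34900^0.49 = 168.3
g^-0.19 = 3.7^-0.19 = 0.7799
D = 1.28 × 110.2 × 168.3 × 0.7799 = 18515 m
   = 18.51 km

D ≈ 18.5 km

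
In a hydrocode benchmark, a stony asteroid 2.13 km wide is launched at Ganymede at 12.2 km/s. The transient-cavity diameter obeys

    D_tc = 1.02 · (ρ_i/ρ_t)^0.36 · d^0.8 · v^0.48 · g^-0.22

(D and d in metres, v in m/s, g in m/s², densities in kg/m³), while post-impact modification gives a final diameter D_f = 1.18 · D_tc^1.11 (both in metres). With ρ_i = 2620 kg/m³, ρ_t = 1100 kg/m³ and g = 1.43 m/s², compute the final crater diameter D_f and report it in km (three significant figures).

In SI: d = 2130 m, v = 12200 m/s.
(ρ_i/ρ_t)^0.36 = (2620/1100)^0.36 = 1.367
d^0.8 = 2130^0.8 = 459.9
v^0.48 = 12200^0.48 = 91.51
g^-0.22 = 1.43^-0.22 = 0.9243
D_tc = 1.02 × 1.367 × 459.9 × 91.51 × 0.9243 = 54240 m
D_f = 1.18 × (54240)^1.11 = 2.123 × 10^5 m
     = 212.3 km

D_f ≈ 212 km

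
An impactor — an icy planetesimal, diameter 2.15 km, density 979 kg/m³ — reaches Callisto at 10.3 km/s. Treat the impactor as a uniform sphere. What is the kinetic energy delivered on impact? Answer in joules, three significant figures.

E ≈ 2.70 × 10^20 J

d = 2150 m; v = 10300 m/s.
Mass m = (π/6) ρ d³ = (π/6) × 979 × (2150)³ = 5.094 × 10^12 kg
E = ½ m v² = 0.5 × 5.094 × 10^12 × (10300)² = 2.702 × 10^20 J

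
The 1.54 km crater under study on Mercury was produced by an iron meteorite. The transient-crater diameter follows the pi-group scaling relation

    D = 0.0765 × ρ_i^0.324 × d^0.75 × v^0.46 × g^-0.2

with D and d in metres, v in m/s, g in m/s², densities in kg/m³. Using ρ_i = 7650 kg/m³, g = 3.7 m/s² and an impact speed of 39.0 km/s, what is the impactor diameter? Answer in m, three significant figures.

d ≈ 24.9 m

Rearranging for d: d = [D / (0.0765 · 7650^0.324 · 39000^0.46 · 3.7^-0.2)]^(1/0.75).
D = 1540 m.
7650^0.324 = 18.13
39000^0.46 = 129.4
3.7^-0.2 = 0.7698
Denominator = 0.0765 × 18.13 × 129.4 × 0.7698 = 138.2
D / 138.2 = 1540 / 138.2 = 11.14
d = 11.14^(1/0.75) = 11.14^1.3333 = 24.88 m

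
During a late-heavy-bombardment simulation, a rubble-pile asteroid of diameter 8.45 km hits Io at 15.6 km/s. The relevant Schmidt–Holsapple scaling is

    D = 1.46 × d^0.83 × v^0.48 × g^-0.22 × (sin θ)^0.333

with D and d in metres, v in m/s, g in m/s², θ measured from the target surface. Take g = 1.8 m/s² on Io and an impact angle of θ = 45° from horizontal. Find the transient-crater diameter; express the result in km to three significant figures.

D ≈ 214 km

In SI units: d = 8450 m, v = 15600 m/s.
d^0.83 = 8450^0.83 = 1817
v^0.48 = 15600^0.48 = 103.0
g^-0.22 = 1.8^-0.22 = 0.8787
(sin 45°)^0.333 = 0.7071^0.333 = 0.8910
D = 1.46 × 1817 × 103.0 × 0.8787 × 0.8910 = 2.139 × 10^5 m
   = 213.9 km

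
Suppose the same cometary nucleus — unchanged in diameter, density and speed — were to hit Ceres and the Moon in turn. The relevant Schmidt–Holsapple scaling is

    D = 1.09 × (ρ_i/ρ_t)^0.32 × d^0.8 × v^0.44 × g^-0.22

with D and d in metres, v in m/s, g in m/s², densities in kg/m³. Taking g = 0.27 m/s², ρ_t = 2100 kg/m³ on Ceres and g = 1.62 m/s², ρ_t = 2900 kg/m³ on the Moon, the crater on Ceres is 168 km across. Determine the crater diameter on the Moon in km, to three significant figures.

The impactor-only factors (d, v, ρ_i) cancel in the ratio, leaving D_Moon/D_Ceres = (g_Moon/g_Ceres)^-0.22 · (ρ_t,Ceres/ρ_t,Moon)^0.32.
(1.62/0.27)^-0.22 = 6.000^-0.22 = 0.6742
(2100/2900)^0.32 = 0.7241^0.32 = 0.9019
Ratio = 0.6742 × 0.9019 = 0.6081
D_Moon = 0.6081 × 168 km = 102 km

D ≈ 102 km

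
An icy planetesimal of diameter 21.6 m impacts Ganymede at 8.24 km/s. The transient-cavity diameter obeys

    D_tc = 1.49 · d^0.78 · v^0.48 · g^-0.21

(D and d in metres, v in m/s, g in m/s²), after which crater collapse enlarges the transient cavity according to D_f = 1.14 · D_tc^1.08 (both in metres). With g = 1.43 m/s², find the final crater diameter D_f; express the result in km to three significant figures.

D_f ≈ 2.31 km

v = 8240 m/s.
d^0.78 = 21.6^0.78 = 10.99
v^0.48 = 8240^0.48 = 75.80
g^-0.21 = 1.43^-0.21 = 0.9276
D_tc = 1.49 × 10.99 × 75.80 × 0.9276 = 1151 m
D_f = 1.14 × (1151)^1.08 = 2306 m
     = 2.306 km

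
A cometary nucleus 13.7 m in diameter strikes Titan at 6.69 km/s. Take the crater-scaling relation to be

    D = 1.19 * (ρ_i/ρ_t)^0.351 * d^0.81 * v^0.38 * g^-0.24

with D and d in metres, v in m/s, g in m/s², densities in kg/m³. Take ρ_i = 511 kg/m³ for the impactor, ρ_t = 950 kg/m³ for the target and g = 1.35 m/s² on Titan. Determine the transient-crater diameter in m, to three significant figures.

In SI units: v = 6690 m/s.
(ρ_i/ρ_t)^0.351 = (511/950)^0.351 = 0.8044
d^0.81 = 13.7^0.81 = 8.332
v^0.38 = 6690^0.38 = 28.42
g^-0.24 = 1.35^-0.24 = 0.9305
D = 1.19 × 0.8044 × 8.332 × 28.42 × 0.9305 = 210.9 m

D ≈ 211 m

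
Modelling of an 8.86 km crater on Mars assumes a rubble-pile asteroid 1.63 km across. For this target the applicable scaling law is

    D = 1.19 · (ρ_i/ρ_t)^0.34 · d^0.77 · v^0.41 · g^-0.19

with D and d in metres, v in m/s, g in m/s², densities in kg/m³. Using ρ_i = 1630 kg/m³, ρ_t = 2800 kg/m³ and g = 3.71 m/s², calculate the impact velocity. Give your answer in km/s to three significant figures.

v ≈ 7.41 km/s

Rearranging for v: v = [D / (1.19 · (1630/2800)^0.34 · 1630^0.77 · 3.71^-0.19)]^(1/0.41).
D = 8860 m.
(1630/2800)^0.34 = 0.8320
1630^0.77 = 297.4
3.71^-0.19 = 0.7795
Denominator = 1.19 × 0.8320 × 297.4 × 0.7795 = 229.5
D / 229.5 = 8860 / 229.5 = 38.61
v = 38.61^(1/0.41) = 38.61^2.439 = 7412 m/s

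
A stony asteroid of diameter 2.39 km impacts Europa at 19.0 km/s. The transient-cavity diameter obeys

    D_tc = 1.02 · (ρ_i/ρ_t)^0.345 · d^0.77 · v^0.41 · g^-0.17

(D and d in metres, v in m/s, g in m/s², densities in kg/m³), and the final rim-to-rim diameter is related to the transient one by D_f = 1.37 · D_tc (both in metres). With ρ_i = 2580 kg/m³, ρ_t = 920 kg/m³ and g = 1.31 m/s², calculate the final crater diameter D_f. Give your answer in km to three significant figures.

D_f ≈ 43.2 km

In SI: d = 2390 m, v = 19000 m/s.
(ρ_i/ρ_t)^0.345 = (2580/920)^0.345 = 1.427
d^0.77 = 2390^0.77 = 399.4
v^0.41 = 19000^0.41 = 56.79
g^-0.17 = 1.31^-0.17 = 0.9551
D_tc = 1.02 × 1.427 × 399.4 × 56.79 × 0.9551 = 31530 m
D_f = 1.37 × 31530 = 43196 m
     = 43.20 km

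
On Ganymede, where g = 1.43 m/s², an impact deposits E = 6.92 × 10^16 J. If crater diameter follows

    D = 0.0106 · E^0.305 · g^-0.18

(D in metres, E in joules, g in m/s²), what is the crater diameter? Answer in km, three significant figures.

D ≈ 1.36 km

E^0.305 = (6.92 × 10^16)^0.305 = 1.368 × 10^5
g^-0.18 = 1.43^-0.18 = 0.9376
D = 0.0106 × 1.368 × 10^5 × 0.9376 = 1360 m
   = 1.360 km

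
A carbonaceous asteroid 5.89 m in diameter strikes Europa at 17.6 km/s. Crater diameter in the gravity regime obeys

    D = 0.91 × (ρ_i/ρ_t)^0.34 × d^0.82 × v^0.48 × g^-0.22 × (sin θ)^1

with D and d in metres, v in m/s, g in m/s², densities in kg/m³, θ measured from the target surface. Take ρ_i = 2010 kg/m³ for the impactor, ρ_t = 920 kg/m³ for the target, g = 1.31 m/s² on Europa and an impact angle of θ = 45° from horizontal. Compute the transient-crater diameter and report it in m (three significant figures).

D ≈ 369 m

In SI units: v = 17600 m/s.
(ρ_i/ρ_t)^0.34 = (2010/920)^0.34 = 1.304
d^0.82 = 5.89^0.82 = 4.281
v^0.48 = 17600^0.48 = 109.1
g^-0.22 = 1.31^-0.22 = 0.9423
(sin 45°)^1 = 0.7071^1 = 0.7071
D = 0.91 × 1.304 × 4.281 × 109.1 × 0.9423 × 0.7071 = 369.3 m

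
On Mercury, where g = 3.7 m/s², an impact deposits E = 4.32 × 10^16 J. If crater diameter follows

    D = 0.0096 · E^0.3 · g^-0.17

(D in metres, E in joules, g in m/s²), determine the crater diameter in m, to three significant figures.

D ≈ 752 m

E^0.3 = (4.32 × 10^16)^0.3 = 9.787 × 10^4
g^-0.17 = 3.7^-0.17 = 0.8006
D = 0.0096 × 9.787 × 10^4 × 0.8006 = 752.2 m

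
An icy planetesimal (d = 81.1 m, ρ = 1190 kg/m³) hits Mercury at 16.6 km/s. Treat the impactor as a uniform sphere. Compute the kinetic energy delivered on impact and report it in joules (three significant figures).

E ≈ 4.58 × 10^16 J

v = 16600 m/s.
Mass m = (π/6) ρ d³ = (π/6) × 1190 × (81.1)³ = 3.324 × 10^8 kg
E = ½ m v² = 0.5 × 3.324 × 10^8 × (16600)² = 4.580 × 10^16 J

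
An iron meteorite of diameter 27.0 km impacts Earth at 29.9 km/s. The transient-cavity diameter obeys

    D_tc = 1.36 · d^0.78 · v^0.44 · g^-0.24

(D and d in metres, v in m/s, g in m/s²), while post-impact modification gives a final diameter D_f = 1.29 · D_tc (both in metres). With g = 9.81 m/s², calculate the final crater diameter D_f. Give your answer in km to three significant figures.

D_f ≈ 270 km

In SI: d = 27000 m, v = 29900 m/s.
d^0.78 = 27000^0.78 = 2861
v^0.44 = 29900^0.44 = 93.17
g^-0.24 = 9.81^-0.24 = 0.5781
D_tc = 1.36 × 2861 × 93.17 × 0.5781 = 2.096 × 10^5 m
D_f = 1.29 × 2.096 × 10^5 = 2.704 × 10^5 m
     = 270.4 km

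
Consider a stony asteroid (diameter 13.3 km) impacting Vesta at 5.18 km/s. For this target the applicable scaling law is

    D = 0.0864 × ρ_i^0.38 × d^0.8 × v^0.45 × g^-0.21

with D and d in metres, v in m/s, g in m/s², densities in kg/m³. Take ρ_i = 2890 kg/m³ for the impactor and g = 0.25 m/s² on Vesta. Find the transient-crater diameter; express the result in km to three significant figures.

In SI units: d = 13300 m, v = 5180 m/s.
ρ_i^0.38 = 2890^0.38 = 20.66
d^0.8 = 13300^0.8 = 1991
v^0.45 = 5180^0.45 = 46.93
g^-0.21 = 0.25^-0.21 = 1.338
D = 0.0864 × 20.66 × 1991 × 46.93 × 1.338 = 2.232 × 10^5 m
   = 223.2 km

D ≈ 223 km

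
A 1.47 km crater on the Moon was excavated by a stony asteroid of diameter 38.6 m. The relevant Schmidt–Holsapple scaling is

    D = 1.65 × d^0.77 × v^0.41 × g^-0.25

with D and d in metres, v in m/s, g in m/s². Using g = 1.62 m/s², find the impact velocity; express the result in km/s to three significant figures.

v ≈ 22.0 km/s

Rearranging for v: v = [D / (1.65 · 38.6^0.77 · 1.62^-0.25)]^(1/0.41).
D = 1470 m.
38.6^0.77 = 16.66
1.62^-0.25 = 0.8864
Denominator = 1.65 × 16.66 × 0.8864 = 24.37
D / 24.37 = 1470 / 24.37 = 60.32
v = 60.32^(1/0.41) = 60.32^2.439 = 22006 m/s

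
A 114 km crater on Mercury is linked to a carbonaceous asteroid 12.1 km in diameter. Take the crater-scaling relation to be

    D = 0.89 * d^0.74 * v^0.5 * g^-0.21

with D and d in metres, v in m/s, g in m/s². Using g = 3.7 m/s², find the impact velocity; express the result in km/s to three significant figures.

Rearranging for v: v = [D / (0.89 · 12100^0.74 · 3.7^-0.21)]^(1/0.5).
D = 114000 m.
12100^0.74 = 1050
3.7^-0.21 = 0.7598
Denominator = 0.89 × 1050 × 0.7598 = 710.0
D / 710.0 = 114000 / 710.0 = 160.6
v = 160.6^(1/0.5) = 160.6^2 = 25792 m/s

v ≈ 25.8 km/s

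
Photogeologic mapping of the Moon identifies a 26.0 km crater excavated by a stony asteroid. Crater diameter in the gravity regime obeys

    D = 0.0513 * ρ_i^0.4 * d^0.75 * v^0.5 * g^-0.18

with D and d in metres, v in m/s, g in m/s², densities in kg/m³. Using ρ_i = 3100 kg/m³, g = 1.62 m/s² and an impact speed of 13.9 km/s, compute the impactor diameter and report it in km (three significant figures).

d ≈ 1.08 km

Rearranging for d: d = [D / (0.0513 · 3100^0.4 · 13900^0.5 · 1.62^-0.18)]^(1/0.75).
D = 26000 m.
3100^0.4 = 24.92
13900^0.5 = 117.9
1.62^-0.18 = 0.9168
Denominator = 0.0513 × 24.92 × 117.9 × 0.9168 = 138.2
D / 138.2 = 26000 / 138.2 = 188.1
d = 188.1^(1/0.75) = 188.1^1.3333 = 1078 m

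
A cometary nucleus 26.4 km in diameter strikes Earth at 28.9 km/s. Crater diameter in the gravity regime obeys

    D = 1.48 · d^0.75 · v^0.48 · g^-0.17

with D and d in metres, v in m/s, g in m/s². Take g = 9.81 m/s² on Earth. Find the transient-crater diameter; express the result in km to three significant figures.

In SI units: d = 26400 m, v = 28900 m/s.
d^0.75 = 26400^0.75 = 2071
v^0.48 = 28900^0.48 = 138.4
g^-0.17 = 9.81^-0.17 = 0.6783
D = 1.48 × 2071 × 138.4 × 0.6783 = 2.877 × 10^5 m
   = 287.7 km

D ≈ 288 km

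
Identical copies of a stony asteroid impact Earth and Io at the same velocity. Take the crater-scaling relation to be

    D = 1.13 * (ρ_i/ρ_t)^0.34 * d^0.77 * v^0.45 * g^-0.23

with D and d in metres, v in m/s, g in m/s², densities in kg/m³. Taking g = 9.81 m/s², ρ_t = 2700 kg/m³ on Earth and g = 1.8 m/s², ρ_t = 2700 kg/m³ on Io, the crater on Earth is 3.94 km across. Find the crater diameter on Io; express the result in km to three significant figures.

D ≈ 5.82 km

The impactor-only factors (d, v, ρ_i) cancel in the ratio, leaving D_Io/D_Earth = (g_Io/g_Earth)^-0.23 · (ρ_t,Earth/ρ_t,Io)^0.34.
(1.8/9.81)^-0.23 = 0.1835^-0.23 = 1.477
(2700/2700)^0.34 = 1.000^0.34 = 1.000
Ratio = 1.477 × 1.000 = 1.477
D_Io = 1.477 × 3.94 km = 5.82 km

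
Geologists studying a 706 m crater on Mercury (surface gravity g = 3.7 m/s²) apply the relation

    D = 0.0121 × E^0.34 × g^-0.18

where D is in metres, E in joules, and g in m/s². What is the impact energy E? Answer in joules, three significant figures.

E ≈ 2.08 × 10^14 J

Rearranging: E = [D / (0.0121 · g^-0.18)]^(1/0.34).
g^-0.18 = 3.7^-0.18 = 0.7902
D / (0.0121 × 0.7902) = 706 / (9.561 × 10^-3) = 7.384 × 10^4
E = (7.384 × 10^4)^2.9412 = 2.083 × 10^14 J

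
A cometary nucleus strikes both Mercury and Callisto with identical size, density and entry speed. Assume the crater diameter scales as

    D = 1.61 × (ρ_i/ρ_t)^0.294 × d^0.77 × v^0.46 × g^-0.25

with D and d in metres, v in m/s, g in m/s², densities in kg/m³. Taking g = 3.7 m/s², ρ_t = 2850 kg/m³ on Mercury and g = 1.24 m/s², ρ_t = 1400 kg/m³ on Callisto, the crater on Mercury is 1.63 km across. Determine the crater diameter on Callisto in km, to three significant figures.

D ≈ 2.64 km

The impactor-only factors (d, v, ρ_i) cancel in the ratio, leaving D_Callisto/D_Mercury = (g_Callisto/g_Mercury)^-0.25 · (ρ_t,Mercury/ρ_t,Callisto)^0.294.
(1.24/3.7)^-0.25 = 0.3351^-0.25 = 1.314
(2850/1400)^0.294 = 2.036^0.294 = 1.232
Ratio = 1.314 × 1.232 = 1.619
D_Callisto = 1.619 × 1.63 km = 2.64 km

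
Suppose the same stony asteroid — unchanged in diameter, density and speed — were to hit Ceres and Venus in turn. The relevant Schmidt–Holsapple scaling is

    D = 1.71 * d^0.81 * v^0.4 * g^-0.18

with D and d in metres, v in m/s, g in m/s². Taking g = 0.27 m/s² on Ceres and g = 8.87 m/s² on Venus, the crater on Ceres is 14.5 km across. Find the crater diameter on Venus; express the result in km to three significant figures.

D ≈ 7.73 km

All impactor-dependent factors cancel in the ratio, leaving D_Venus/D_Ceres = (g_Venus/g_Ceres)^-0.18.
(8.87/0.27)^-0.18 = 32.85^-0.18 = 0.5334
D_Venus = 0.5334 × 14.5 km = 7.73 km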